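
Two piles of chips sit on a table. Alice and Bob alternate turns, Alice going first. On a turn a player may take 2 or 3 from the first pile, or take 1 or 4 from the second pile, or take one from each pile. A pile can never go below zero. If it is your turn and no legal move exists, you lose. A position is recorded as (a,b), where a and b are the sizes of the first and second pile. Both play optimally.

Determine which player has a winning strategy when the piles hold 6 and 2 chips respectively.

Use the standard recursion: the mover loses at a terminal position; elsewhere, the mover wins exactly when some move hands the opponent an L position.
No move ever increases a pile, so every position that can arise here has a ≤ 6 and b ≤ 2; it is enough to label the cells with 0 ≤ a ≤ 6 and 0 ≤ b ≤ 2.
Every move lowers a or b (never raises either), so fill the grid row by row in increasing a, and left to right within a row: each cell's successors are then already labelled.
      b=0  b=1  b=2
a=0:    L    W    L
a=1:    L    W    L
a=2:    W    W    W
a=3:    W    L    W
a=4:    W    L    W
a=5:    L    W    W
a=6:    L    W    L
Cells with no legal move (terminal, hence L): (0,0), (1,0).
The remaining L cells, each justified by listing all of its moves:
(0,2): only reaches (0,1)(W), which is W → L
(1,2): only reaches (1,1)(W), (0,1)(W), all W → L
(3,1): only reaches (1,1)(W), (0,1)(W), (3,0)(W), (2,0)(W), all W → L
(4,1): only reaches (2,1)(W), (1,1)(W), (4,0)(W), (3,0)(W), all W → L
(5,0): only reaches (3,0)(W), (2,0)(W), all W → L
(6,0): only reaches (4,0)(W), (3,0)(W), all W → L
(6,2): only reaches (4,2)(W), (3,2)(W), (6,1)(W), (5,1)(W), all W → L
Every other cell has at least one move into one of the L cells above, so it is W.
Every move from (6,2) reaches a W position, so the mover loses.

Bob wins.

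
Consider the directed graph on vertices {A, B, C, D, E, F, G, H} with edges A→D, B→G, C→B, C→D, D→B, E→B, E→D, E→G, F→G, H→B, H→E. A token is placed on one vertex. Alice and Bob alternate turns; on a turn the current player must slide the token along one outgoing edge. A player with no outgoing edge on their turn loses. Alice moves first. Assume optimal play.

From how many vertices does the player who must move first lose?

3

Classify positions by backward induction: terminal positions (no move available) are L. From any other position, the mover wins iff some move reaches an L.
Every edge goes from a vertex to one that appears earlier in the order G, B, D, E, C, A, F, H, so processing vertices in that order labels each vertex after all of its successors.
G: no outgoing edge → L
B: can move to G, which is L ⇒ W
D: the only move is to B(W), a W ⇒ L
E: can move to D, which is L ⇒ W
C: can move to D, which is L ⇒ W
A: can move to D, which is L ⇒ W
F: can move to G, which is L ⇒ W
H: moves to E(W), B(W); every one is W ⇒ L
The L vertices are D, G, H; that is 3 in all.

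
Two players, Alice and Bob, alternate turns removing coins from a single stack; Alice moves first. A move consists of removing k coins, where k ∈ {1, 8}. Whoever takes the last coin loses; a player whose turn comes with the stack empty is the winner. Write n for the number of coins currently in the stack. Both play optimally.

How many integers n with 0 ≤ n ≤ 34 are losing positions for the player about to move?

Build the W/L table. Terminal = W. A non-terminal position is W if it has a move to some L; otherwise it is L.
n=0: no move; the opponent has just taken the last coin and therefore loses → W
n=1: only reaches 0(W), which is W → L
n=2: reaches L-position 1 → W
n=3: only reaches 2(W), which is W → L
n=4: reaches L-position 3 → W
n=5: only reaches 4(W), which is W → L
n=6: reaches L-position 5 → W
n=7: only reaches 6(W), which is W → L
n=8: reaches L-position 7 → W
n=9: reaches L-position 1 → W
n=10: only reaches 9(W), 2(W), all W → L
n=11: reaches L-position 10 → W
n=12: only reaches 11(W), 4(W), all W → L
n=13: reaches L-position 12 → W
n=14: only reaches 13(W), 6(W), all W → L
n=15: reaches L-position 14 → W
n=16: only reaches 15(W), 8(W), all W → L
n=17: reaches L-position 16 → W
n=18: reaches L-position 10 → W
n=19: only reaches 18(W), 11(W), all W → L
n=20: reaches L-position 19 → W
n=21: only reaches 20(W), 13(W), all W → L
n=22: reaches L-position 21 → W
n=23: only reaches 22(W), 15(W), all W → L
n=24: reaches L-position 23 → W
n=25: only reaches 24(W), 17(W), all W → L
n=26: reaches L-position 25 → W
n=27: reaches L-position 19 → W
n=28: only reaches 27(W), 20(W), all W → L
n=29: reaches L-position 28 → W
n=30: only reaches 29(W), 22(W), all W → L
n=31: reaches L-position 30 → W
n=32: only reaches 31(W), 24(W), all W → L
n=33: reaches L-position 32 → W
n=34: only reaches 33(W), 26(W), all W → L
L entries with 0 ≤ n ≤ 34: n = 1, 3, 5, 7, 10, 12, 14, 16, 19, 21, 23, 25, 28, 30, 32, 34; that makes 16.

16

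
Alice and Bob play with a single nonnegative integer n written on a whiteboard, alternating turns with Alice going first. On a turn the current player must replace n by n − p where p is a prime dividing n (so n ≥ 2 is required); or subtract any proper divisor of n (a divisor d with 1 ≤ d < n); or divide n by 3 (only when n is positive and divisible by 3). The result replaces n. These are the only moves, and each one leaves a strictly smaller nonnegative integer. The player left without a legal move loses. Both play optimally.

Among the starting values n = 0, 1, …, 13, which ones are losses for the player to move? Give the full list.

Build the W/L table. Terminal = L. A non-terminal position is W if it has a move to some L; otherwise it is L.
n=0: no move → L
n=1: no move → L
n=2: reaches L-position 0 → W
n=3: reaches L-position 0 → W
n=4: only reaches 2(W), 3(W), all W → L
n=5: reaches L-position 0 → W
n=6: reaches L-position 4 → W
n=7: reaches L-position 0 → W
n=8: reaches L-position 4 → W
n=9: only reaches 3(W), 6(W), 8(W), all W → L
n=10: reaches L-position 9 → W
n=11: reaches L-position 0 → W
n=12: reaches L-position 4 → W
n=13: reaches L-position 0 → W
The losing starting values of n are exactly the entries labelled L in this table (4 of them).

0, 1, 4, 9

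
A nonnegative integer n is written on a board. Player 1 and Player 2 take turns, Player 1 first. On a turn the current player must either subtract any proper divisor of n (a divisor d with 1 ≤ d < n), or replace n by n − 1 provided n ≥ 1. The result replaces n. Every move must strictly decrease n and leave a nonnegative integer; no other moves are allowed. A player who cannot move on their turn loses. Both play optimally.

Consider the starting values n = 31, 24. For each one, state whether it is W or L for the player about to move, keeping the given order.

31: L, 24: W

Positions with no move are L. A position that does have a move is losing for the player to move precisely when every available move leads to a winning position for the opponent. Fill in the labels:
n=0: no move → L
n=1: →0(L), so W
n=2: →1(W) only, which is W, so L
n=3: →2(L), so W
n=4: →2(L), so W
n=5: →4(W) only, which is W, so L
n=6: →5(L), so W
n=7: →6(W) only, which is W, so L
n=8: →7(L), so W
n=9: →6(W), 8(W) — all W, so L
n=10: →5(L), so W
n=11: →10(W) only, which is W, so L
n=12: →9(L), so W
n=13: →12(W) only, which is W, so L
n=14: →7(L), so W
n=15: →10(W), 12(W), 14(W) — all W, so L
n=16: →15(L), so W
n=17: →16(W) only, which is W, so L
n=18: →9(L), so W
n=19: →18(W) only, which is W, so L
n=20: →15(L), so W
n=21: →14(W), 18(W), 20(W) — all W, so L
n=22: →11(L), so W
n=23: →22(W) only, which is W, so L
n=24: →21(L), so W
n=25: →20(W), 24(W) — all W, so L
n=26: →13(L), so W
n=27: →18(W), 24(W), 26(W) — all W, so L
n=28: →21(L), so W
n=29: →28(W) only, which is W, so L
n=30: →15(L), so W
n=31: →30(W) only, which is W, so L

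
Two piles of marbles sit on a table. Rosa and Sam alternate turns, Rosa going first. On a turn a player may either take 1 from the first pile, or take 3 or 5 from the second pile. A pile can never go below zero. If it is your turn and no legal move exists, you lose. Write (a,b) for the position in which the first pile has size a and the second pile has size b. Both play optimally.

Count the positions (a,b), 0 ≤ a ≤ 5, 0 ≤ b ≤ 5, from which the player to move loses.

18

Work bottom-up. With no move the player to move loses. Otherwise the position is W if at least one move leads to an L position for the opponent, and L if every move leads to a W.
Every move lowers a or b (never raises either), so fill the grid row by row in increasing a, and left to right within a row: each cell's successors are then already labelled.
      b=0  b=1  b=2  b=3  b=4  b=5
a=0:    L    L    L    W    W    W
a=1:    W    W    W    L    L    L
a=2:    L    L    L    W    W    W
a=3:    W    W    W    L    L    L
a=4:    L    L    L    W    W    W
a=5:    W    W    W    L    L    L
Cells with no legal move (terminal, hence L): (0,0), (0,1), (0,2).
The remaining L cells, each justified by listing all of its moves:
(1,3): moves to (0,3)(W), (1,0)(W); every one is W ⇒ L
(1,4): moves to (0,4)(W), (1,1)(W); every one is W ⇒ L
(1,5): moves to (0,5)(W), (1,2)(W), (1,0)(W); every one is W ⇒ L
(2,0): the only move is to (1,0)(W), a W ⇒ L
(2,1): the only move is to (1,1)(W), a W ⇒ L
(2,2): the only move is to (1,2)(W), a W ⇒ L
(3,3): moves to (2,3)(W), (3,0)(W); every one is W ⇒ L
(3,4): moves to (2,4)(W), (3,1)(W); every one is W ⇒ L
(3,5): moves to (2,5)(W), (3,2)(W), (3,0)(W); every one is W ⇒ L
(4,0): the only move is to (3,0)(W), a W ⇒ L
(4,1): the only move is to (3,1)(W), a W ⇒ L
(4,2): the only move is to (3,2)(W), a W ⇒ L
(5,3): moves to (4,3)(W), (5,0)(W); every one is W ⇒ L
(5,4): moves to (4,4)(W), (5,1)(W); every one is W ⇒ L
(5,5): moves to (4,5)(W), (5,2)(W), (5,0)(W); every one is W ⇒ L
Every other cell has at least one move into one of the L cells above, so it is W.
L cells per row: a=0: 3, a=1: 3, a=2: 3, a=3: 3, a=4: 3, a=5: 3; total 18.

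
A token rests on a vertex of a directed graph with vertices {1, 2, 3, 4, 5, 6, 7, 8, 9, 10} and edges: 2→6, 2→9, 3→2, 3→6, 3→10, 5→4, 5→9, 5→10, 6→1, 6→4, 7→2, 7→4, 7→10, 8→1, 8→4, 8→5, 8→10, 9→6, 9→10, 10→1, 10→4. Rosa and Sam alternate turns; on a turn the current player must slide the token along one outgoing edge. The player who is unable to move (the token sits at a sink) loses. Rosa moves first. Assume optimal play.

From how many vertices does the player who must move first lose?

4

Classify positions by backward induction: terminal positions (no move available) are L. From any other position, the mover wins iff some move reaches an L.
Every edge goes from a vertex to one that appears earlier in the order 1, 4, 6, 10, 9, 2, 7, 5, 3, 8, so processing vertices in that order labels each vertex after all of its successors.
1: no outgoing edge → L
4: no outgoing edge → L
6: can move to 4, which is L ⇒ W
10: can move to 4, which is L ⇒ W
9: moves to 10(W), 6(W); every one is W ⇒ L
2: can move to 9, which is L ⇒ W
7: can move to 4, which is L ⇒ W
5: can move to 9, which is L ⇒ W
3: moves to 2(W), 10(W), 6(W); every one is W ⇒ L
8: can move to 4, which is L ⇒ W
The L vertices are 1, 3, 4, 9; that is 4 in all.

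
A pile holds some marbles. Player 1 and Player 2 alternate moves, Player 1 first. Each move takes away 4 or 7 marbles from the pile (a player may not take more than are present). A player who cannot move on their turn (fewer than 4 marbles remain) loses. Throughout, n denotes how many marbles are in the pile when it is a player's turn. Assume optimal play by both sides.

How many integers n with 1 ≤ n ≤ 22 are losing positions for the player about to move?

8

Compute win/loss labels from the base case upward. A position with no move is L. Any other position is W if it can reach an L in one move, else L.
n=0: no move → L
n=1: no move → L
n=2: no move → L
n=3: no move → L
n=4: can move to 0, which is L ⇒ W
n=5: can move to 1, which is L ⇒ W
n=6: can move to 2, which is L ⇒ W
n=7: can move to 3, which is L ⇒ W
n=8: can move to 1, which is L ⇒ W
n=9: can move to 2, which is L ⇒ W
n=10: can move to 3, which is L ⇒ W
n=11: moves to 7(W), 4(W); every one is W ⇒ L
n=12: moves to 8(W), 5(W); every one is W ⇒ L
n=13: moves to 9(W), 6(W); every one is W ⇒ L
n=14: moves to 10(W), 7(W); every one is W ⇒ L
n=15: can move to 11, which is L ⇒ W
n=16: can move to 12, which is L ⇒ W
n=17: can move to 13, which is L ⇒ W
n=18: can move to 14, which is L ⇒ W
n=19: can move to 12, which is L ⇒ W
n=20: can move to 13, which is L ⇒ W
n=21: can move to 14, which is L ⇒ W
n=22: moves to 18(W), 15(W); every one is W ⇒ L
L entries with 1 ≤ n ≤ 22 (n=0 is outside the asked range and is not counted): n = 1, 2, 3, 11, 12, 13, 14, 22; that makes 8.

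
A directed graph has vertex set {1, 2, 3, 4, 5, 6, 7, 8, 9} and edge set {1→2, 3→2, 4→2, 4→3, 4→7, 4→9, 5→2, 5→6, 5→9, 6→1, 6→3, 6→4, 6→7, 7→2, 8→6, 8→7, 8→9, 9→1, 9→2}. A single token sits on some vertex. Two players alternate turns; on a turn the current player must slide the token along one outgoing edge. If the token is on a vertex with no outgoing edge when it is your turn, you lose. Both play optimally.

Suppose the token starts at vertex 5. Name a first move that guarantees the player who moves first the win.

Move to 6.

Build the W/L table. Terminal = L. A non-terminal position is W if it has a move to some L; otherwise it is L.
Every edge goes from a vertex to one that appears earlier in the order 2, 1, 7, 9, 3, 4, 6, 5, 8, so processing vertices in that order labels each vertex after all of its successors.
2: no outgoing edge → L
1: →2(L), so W
7: →2(L), so W
9: →2(L), so W
3: →2(L), so W
4: →2(L), so W
6: →4(W), 3(W), 7(W), 1(W) — all W, so L
5: →6(L), so W
8: →6(L), so W
From 5, the L positions reachable in one move are: 6, 2. Any move reaching one of these is winning.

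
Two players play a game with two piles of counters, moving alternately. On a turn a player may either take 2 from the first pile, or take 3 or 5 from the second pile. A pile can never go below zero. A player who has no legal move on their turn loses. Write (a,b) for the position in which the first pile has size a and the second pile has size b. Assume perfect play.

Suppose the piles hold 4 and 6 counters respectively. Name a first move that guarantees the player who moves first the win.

Work bottom-up. With no move the player to move loses. Otherwise the position is W if at least one move leads to an L position for the opponent, and L if every move leads to a W.
No move ever increases a pile, so every position that can arise here has a ≤ 4 and b ≤ 6; it is enough to label the cells with 0 ≤ a ≤ 4 and 0 ≤ b ≤ 6.
Every move lowers a or b (never raises either), so fill the grid row by row in increasing a, and left to right within a row: each cell's successors are then already labelled.
      b=0  b=1  b=2  b=3  b=4  b=5  b=6
a=0:    L    L    L    W    W    W    W
a=1:    L    L    L    W    W    W    W
a=2:    W    W    W    L    L    L    W
a=3:    W    W    W    L    L    L    W
a=4:    L    L    L    W    W    W    W
Cells with no legal move (terminal, hence L): (0,0), (0,1), (0,2), (1,0), (1,1), (1,2).
The remaining L cells, each justified by listing all of its moves:
(2,3): L (options (0,3)(W), (2,0)(W) are all W)
(2,4): L (options (0,4)(W), (2,1)(W) are all W)
(2,5): L (options (0,5)(W), (2,2)(W), (2,0)(W) are all W)
(3,3): L (options (1,3)(W), (3,0)(W) are all W)
(3,4): L (options (1,4)(W), (3,1)(W) are all W)
(3,5): L (options (1,5)(W), (3,2)(W), (3,0)(W) are all W)
(4,0): L (sole option (2,0)(W) is W)
(4,1): L (sole option (2,1)(W) is W)
(4,2): L (sole option (2,2)(W) is W)
Every other cell has at least one move into one of the L cells above, so it is W.
From (4,6), the L positions reachable in one move are: (4,1).

Move to (4,1).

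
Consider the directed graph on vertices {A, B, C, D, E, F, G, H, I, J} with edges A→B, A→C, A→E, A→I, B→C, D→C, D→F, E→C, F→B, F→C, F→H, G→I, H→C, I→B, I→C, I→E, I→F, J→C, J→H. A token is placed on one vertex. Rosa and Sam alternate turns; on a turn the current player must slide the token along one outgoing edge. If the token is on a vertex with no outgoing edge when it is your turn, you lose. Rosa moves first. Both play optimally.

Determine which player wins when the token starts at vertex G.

Sam wins.

Work bottom-up. With no move the player to move loses. Otherwise the position is W if at least one move leads to an L position for the opponent, and L if every move leads to a W.
Every edge goes from a vertex to one that appears earlier in the order C, H, B, F, D, E, I, J, A, G, so processing vertices in that order labels each vertex after all of its successors.
C: no outgoing edge → L
H: can move to C, which is L ⇒ W
B: can move to C, which is L ⇒ W
F: can move to C, which is L ⇒ W
D: can move to C, which is L ⇒ W
E: can move to C, which is L ⇒ W
I: can move to C, which is L ⇒ W
J: can move to C, which is L ⇒ W
A: can move to C, which is L ⇒ W
G: the only move is to I(W), a W ⇒ L
The starting position G is L: whatever Rosa does, the opponent receives a W position.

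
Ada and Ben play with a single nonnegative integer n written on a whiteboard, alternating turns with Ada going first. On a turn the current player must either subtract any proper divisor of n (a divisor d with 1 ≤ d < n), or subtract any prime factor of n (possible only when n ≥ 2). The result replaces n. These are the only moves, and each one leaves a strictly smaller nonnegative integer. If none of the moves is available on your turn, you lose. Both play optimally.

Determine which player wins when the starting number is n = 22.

Classify positions by backward induction: terminal positions (no move available) are L. From any other position, the mover wins iff some move reaches an L.
n=0: no move → L
n=1: no move → L
n=2: can move to 0, which is L ⇒ W
n=3: can move to 0, which is L ⇒ W
n=4: moves to 2(W), 3(W); every one is W ⇒ L
n=5: can move to 0, which is L ⇒ W
n=6: can move to 4, which is L ⇒ W
n=7: can move to 0, which is L ⇒ W
n=8: can move to 4, which is L ⇒ W
n=9: moves to 6(W), 8(W); every one is W ⇒ L
n=10: can move to 9, which is L ⇒ W
n=11: can move to 0, which is L ⇒ W
n=12: can move to 9, which is L ⇒ W
n=13: can move to 0, which is L ⇒ W
n=14: moves to 7(W), 12(W), 13(W); every one is W ⇒ L
n=15: can move to 14, which is L ⇒ W
n=16: can move to 14, which is L ⇒ W
n=17: can move to 0, which is L ⇒ W
n=18: can move to 9, which is L ⇒ W
n=19: can move to 0, which is L ⇒ W
n=20: moves to 10(W), 15(W), 16(W), 18(W), 19(W); every one is W ⇒ L
n=21: can move to 14, which is L ⇒ W
n=22: can move to 20, which is L ⇒ W
From 22 Ada can move to 20, reaching an L position.

Ada wins.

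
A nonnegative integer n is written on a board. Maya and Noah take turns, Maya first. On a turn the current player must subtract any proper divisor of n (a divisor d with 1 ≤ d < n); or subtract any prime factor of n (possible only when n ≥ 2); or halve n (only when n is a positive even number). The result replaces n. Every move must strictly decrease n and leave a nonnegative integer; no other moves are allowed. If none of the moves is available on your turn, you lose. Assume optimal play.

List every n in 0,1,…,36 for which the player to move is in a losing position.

0, 1, 4, 9, 14, 20, 26, 32, 35

Build the W/L table. Terminal = L. A non-terminal position is W if it has a move to some L; otherwise it is L.
n=0: no move → L
n=1: no move → L
n=2: can move to 0, which is L ⇒ W
n=3: can move to 0, which is L ⇒ W
n=4: moves to 2(W), 3(W); every one is W ⇒ L
n=5: can move to 0, which is L ⇒ W
n=6: can move to 4, which is L ⇒ W
n=7: can move to 0, which is L ⇒ W
n=8: can move to 4, which is L ⇒ W
n=9: moves to 6(W), 8(W); every one is W ⇒ L
n=10: can move to 9, which is L ⇒ W
n=11: can move to 0, which is L ⇒ W
n=12: can move to 9, which is L ⇒ W
n=13: can move to 0, which is L ⇒ W
n=14: moves to 7(W), 12(W), 13(W); every one is W ⇒ L
n=15: can move to 14, which is L ⇒ W
n=16: can move to 14, which is L ⇒ W
n=17: can move to 0, which is L ⇒ W
n=18: can move to 9, which is L ⇒ W
n=19: can move to 0, which is L ⇒ W
n=20: moves to 10(W), 15(W), 16(W), 18(W), 19(W); every one is W ⇒ L
n=21: can move to 14, which is L ⇒ W
n=22: can move to 20, which is L ⇒ W
n=23: can move to 0, which is L ⇒ W
n=24: can move to 20, which is L ⇒ W
n=25: can move to 20, which is L ⇒ W
n=26: moves to 13(W), 24(W), 25(W); every one is W ⇒ L
n=27: can move to 26, which is L ⇒ W
n=28: can move to 14, which is L ⇒ W
n=29: can move to 0, which is L ⇒ W
n=30: can move to 20, which is L ⇒ W
n=31: can move to 0, which is L ⇒ W
n=32: moves to 16(W), 24(W), 28(W), 30(W), 31(W); every one is W ⇒ L
n=33: can move to 32, which is L ⇒ W
n=34: can move to 32, which is L ⇒ W
n=35: moves to 28(W), 30(W), 34(W); every one is W ⇒ L
n=36: can move to 32, which is L ⇒ W
The losing starting values of n are exactly the entries labelled L in this table (9 of them).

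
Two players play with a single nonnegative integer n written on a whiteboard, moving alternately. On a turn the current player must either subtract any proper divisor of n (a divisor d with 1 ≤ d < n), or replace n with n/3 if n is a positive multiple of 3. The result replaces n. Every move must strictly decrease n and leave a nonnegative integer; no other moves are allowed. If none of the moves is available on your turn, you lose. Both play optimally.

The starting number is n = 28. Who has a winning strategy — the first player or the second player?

Use the standard recursion: the mover loses at a terminal position; elsewhere, the mover wins exactly when some move hands the opponent an L position.
n=0: no move → L
n=1: no move → L
n=2: reaches L-position 1 → W
n=3: reaches L-position 1 → W
n=4: only reaches 2(W), 3(W), all W → L
n=5: reaches L-position 4 → W
n=6: reaches L-position 4 → W
n=7: only reaches 6(W), which is W → L
n=8: reaches L-position 4 → W
n=9: only reaches 3(W), 6(W), 8(W), all W → L
n=10: reaches L-position 9 → W
n=11: only reaches 10(W), which is W → L
n=12: reaches L-position 4 → W
n=13: only reaches 12(W), which is W → L
n=14: reaches L-position 7 → W
n=15: only reaches 5(W), 10(W), 12(W), 14(W), all W → L
n=16: reaches L-position 15 → W
n=17: only reaches 16(W), which is W → L
n=18: reaches L-position 9 → W
n=19: only reaches 18(W), which is W → L
n=20: reaches L-position 15 → W
n=21: reaches L-position 7 → W
n=22: reaches L-position 11 → W
n=23: only reaches 22(W), which is W → L
n=24: reaches L-position 23 → W
n=25: only reaches 20(W), 24(W), all W → L
n=26: reaches L-position 13 → W
n=27: reaches L-position 9 → W
n=28: only reaches 14(W), 21(W), 24(W), 26(W), 27(W), all W → L
Every move from 28 reaches a W position, so the mover loses.

The second player wins.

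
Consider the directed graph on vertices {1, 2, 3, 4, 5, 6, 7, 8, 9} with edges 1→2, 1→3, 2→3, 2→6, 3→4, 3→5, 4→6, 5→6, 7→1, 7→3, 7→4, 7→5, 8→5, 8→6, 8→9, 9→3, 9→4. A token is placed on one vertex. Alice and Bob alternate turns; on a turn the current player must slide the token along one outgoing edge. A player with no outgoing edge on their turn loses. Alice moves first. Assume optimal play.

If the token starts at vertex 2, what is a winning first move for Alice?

Classify positions by backward induction: terminal positions (no move available) are L. From any other position, the mover wins iff some move reaches an L.
Every edge goes from a vertex to one that appears earlier in the order 6, 5, 4, 3, 2, 1, 7, 9, 8, so processing vertices in that order labels each vertex after all of its successors.
6: no outgoing edge → L
5: W (go to 6, an L position)
4: W (go to 6, an L position)
3: L (options 4(W), 5(W) are all W)
2: W (go to 3, an L position)
1: W (go to 3, an L position)
7: W (go to 3, an L position)
9: W (go to 3, an L position)
8: W (go to 6, an L position)
From 2, the L positions reachable in one move are: 3, 6. Any move reaching one of these is winning.

Move to 3.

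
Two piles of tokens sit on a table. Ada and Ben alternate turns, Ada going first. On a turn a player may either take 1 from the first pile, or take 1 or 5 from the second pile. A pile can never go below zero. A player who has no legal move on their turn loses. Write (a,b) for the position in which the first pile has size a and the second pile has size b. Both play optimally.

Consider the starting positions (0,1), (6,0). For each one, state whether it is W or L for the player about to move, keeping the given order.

(0,1): W, (6,0): L

Build the W/L table. Terminal = L. A non-terminal position is W if it has a move to some L; otherwise it is L.
No move ever increases a pile, so every position that can arise here has a ≤ 6 and b ≤ 1; it is enough to label the cells with 0 ≤ a ≤ 6 and 0 ≤ b ≤ 1.
Every move lowers a or b (never raises either), so fill the grid row by row in increasing a, and left to right within a row: each cell's successors are then already labelled.
      b=0  b=1
a=0:    L    W
a=1:    W    L
a=2:    L    W
a=3:    W    L
a=4:    L    W
a=5:    W    L
a=6:    L    W
Cells with no legal move (terminal, hence L): (0,0).
The remaining L cells, each justified by listing all of its moves:
(1,1): only reaches (0,1)(W), (1,0)(W), all W → L
(2,0): only reaches (1,0)(W), which is W → L
(3,1): only reaches (2,1)(W), (3,0)(W), all W → L
(4,0): only reaches (3,0)(W), which is W → L
(5,1): only reaches (4,1)(W), (5,0)(W), all W → L
(6,0): only reaches (5,0)(W), which is W → L
Every other cell has at least one move into one of the L cells above, so it is W.
(0,1): the move to (0,0) reaches an L cell, so W
(6,0): one of the L cells justified above, so L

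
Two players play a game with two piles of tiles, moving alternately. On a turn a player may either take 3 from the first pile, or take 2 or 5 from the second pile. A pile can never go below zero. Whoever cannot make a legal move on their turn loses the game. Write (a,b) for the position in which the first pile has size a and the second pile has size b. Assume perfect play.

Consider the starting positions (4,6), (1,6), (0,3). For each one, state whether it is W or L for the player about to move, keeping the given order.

Classify positions by backward induction: terminal positions (no move available) are L. From any other position, the mover wins iff some move reaches an L.
No move ever increases a pile, so every position that can arise here has a ≤ 4 and b ≤ 6; it is enough to label the cells with 0 ≤ a ≤ 4 and 0 ≤ b ≤ 6.
Every move lowers a or b (never raises either), so fill the grid row by row in increasing a, and left to right within a row: each cell's successors are then already labelled.
      b=0  b=1  b=2  b=3  b=4  b=5  b=6
a=0:    L    L    W    W    L    W    W
a=1:    L    L    W    W    L    W    W
a=2:    L    L    W    W    L    W    W
a=3:    W    W    L    L    W    W    L
a=4:    W    W    L    L    W    W    L
Cells with no legal move (terminal, hence L): (0,0), (0,1), (1,0), (1,1), (2,0), (2,1).
The remaining L cells, each justified by listing all of its moves:
(0,4): →(0,2)(W) only, which is W, so L
(1,4): →(1,2)(W) only, which is W, so L
(2,4): →(2,2)(W) only, which is W, so L
(3,2): →(0,2)(W), (3,0)(W) — all W, so L
(3,3): →(0,3)(W), (3,1)(W) — all W, so L
(3,6): →(0,6)(W), (3,4)(W), (3,1)(W) — all W, so L
(4,2): →(1,2)(W), (4,0)(W) — all W, so L
(4,3): →(1,3)(W), (4,1)(W) — all W, so L
(4,6): →(1,6)(W), (4,4)(W), (4,1)(W) — all W, so L
Every other cell has at least one move into one of the L cells above, so it is W.
(4,6): one of the L cells justified above, so L
(1,6): the move to (1,4) reaches an L cell, so W
(0,3): the move to (0,1) reaches an L cell, so W

(4,6): L, (1,6): W, (0,3): W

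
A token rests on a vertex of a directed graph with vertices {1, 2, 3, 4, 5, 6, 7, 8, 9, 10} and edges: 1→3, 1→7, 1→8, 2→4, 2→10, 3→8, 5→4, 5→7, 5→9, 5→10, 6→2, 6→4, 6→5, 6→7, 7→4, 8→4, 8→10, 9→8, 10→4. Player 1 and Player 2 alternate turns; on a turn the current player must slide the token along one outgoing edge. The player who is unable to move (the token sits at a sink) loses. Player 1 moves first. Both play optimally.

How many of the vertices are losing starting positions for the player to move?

3

Compute win/loss labels from the base case upward. A position with no move is L. Any other position is W if it can reach an L in one move, else L.
Every edge goes from a vertex to one that appears earlier in the order 4, 10, 8, 9, 2, 3, 7, 5, 1, 6, so processing vertices in that order labels each vertex after all of its successors.
4: no outgoing edge → L
10: W (go to 4, an L position)
8: W (go to 4, an L position)
9: L (sole option 8(W) is W)
2: W (go to 4, an L position)
3: L (sole option 8(W) is W)
7: W (go to 4, an L position)
5: W (go to 9, an L position)
1: W (go to 3, an L position)
6: W (go to 4, an L position)
The L vertices are 3, 4, 9; that is 3 in all.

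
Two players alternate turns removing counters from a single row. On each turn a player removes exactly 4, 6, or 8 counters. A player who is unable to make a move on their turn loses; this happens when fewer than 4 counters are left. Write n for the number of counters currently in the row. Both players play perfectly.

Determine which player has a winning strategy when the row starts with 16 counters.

Classify positions by backward induction: terminal positions (no move available) are L. From any other position, the mover wins iff some move reaches an L.
n=0: no move → L
n=1: no move → L
n=2: no move → L
n=3: no move → L
n=4: can move to 0, which is L ⇒ W
n=5: can move to 1, which is L ⇒ W
n=6: can move to 2, which is L ⇒ W
n=7: can move to 3, which is L ⇒ W
n=8: can move to 2, which is L ⇒ W
n=9: can move to 3, which is L ⇒ W
n=10: can move to 2, which is L ⇒ W
n=11: can move to 3, which is L ⇒ W
n=12: moves to 8(W), 6(W), 4(W); every one is W ⇒ L
n=13: moves to 9(W), 7(W), 5(W); every one is W ⇒ L
n=14: moves to 10(W), 8(W), 6(W); every one is W ⇒ L
n=15: moves to 11(W), 9(W), 7(W); every one is W ⇒ L
n=16: can move to 12, which is L ⇒ W
The starting position 16 is W: the player to move should remove 4, leaving 12, handing over an L position.

The first player wins.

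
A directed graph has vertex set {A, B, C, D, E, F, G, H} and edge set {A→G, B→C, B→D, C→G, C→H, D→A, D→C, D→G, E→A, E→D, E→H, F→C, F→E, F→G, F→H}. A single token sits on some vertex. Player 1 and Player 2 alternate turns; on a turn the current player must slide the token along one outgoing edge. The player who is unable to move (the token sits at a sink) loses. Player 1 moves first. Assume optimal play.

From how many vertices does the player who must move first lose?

3

Positions with no move are L. A position that does have a move is losing for the player to move precisely when every available move leads to a winning position for the opponent. Fill in the labels:
Every edge goes from a vertex to one that appears earlier in the order H, G, C, A, D, E, F, B, so processing vertices in that order labels each vertex after all of its successors.
H: no outgoing edge → L
G: no outgoing edge → L
C: →G(L), so W
A: →G(L), so W
D: →G(L), so W
E: →H(L), so W
F: →G(L), so W
B: →D(W), C(W) — all W, so L
The L vertices are B, G, H; that is 3 in all.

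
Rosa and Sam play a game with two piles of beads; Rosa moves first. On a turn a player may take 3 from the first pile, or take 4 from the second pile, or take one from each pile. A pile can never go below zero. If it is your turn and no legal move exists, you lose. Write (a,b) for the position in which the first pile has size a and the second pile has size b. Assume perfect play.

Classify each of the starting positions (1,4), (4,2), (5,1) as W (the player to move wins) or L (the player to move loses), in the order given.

Classify positions by backward induction: terminal positions (no move available) are L. From any other position, the mover wins iff some move reaches an L.
No move ever increases a pile, so every position that can arise here has a ≤ 5 and b ≤ 4; it is enough to label the cells with 0 ≤ a ≤ 5 and 0 ≤ b ≤ 4.
Every move lowers a or b (never raises either), so fill the grid row by row in increasing a, and left to right within a row: each cell's successors are then already labelled.
      b=0  b=1  b=2  b=3  b=4
a=0:    L    L    L    L    W
a=1:    L    W    W    W    W
a=2:    L    W    L    L    W
a=3:    W    W    W    W    W
a=4:    W    L    L    L    L
a=5:    W    L    W    W    W
Cells with no legal move (terminal, hence L): (0,0), (0,1), (0,2), (0,3), (1,0), (2,0).
The remaining L cells, each justified by listing all of its moves:
(2,2): →(1,1)(W) only, which is W, so L
(2,3): →(1,2)(W) only, which is W, so L
(4,1): →(1,1)(W), (3,0)(W) — all W, so L
(4,2): →(1,2)(W), (3,1)(W) — all W, so L
(4,3): →(1,3)(W), (3,2)(W) — all W, so L
(4,4): →(1,4)(W), (4,0)(W), (3,3)(W) — all W, so L
(5,1): →(2,1)(W), (4,0)(W) — all W, so L
Every other cell has at least one move into one of the L cells above, so it is W.
(1,4): the move to (1,0) reaches an L cell, so W
(4,2): one of the L cells justified above, so L
(5,1): one of the L cells justified above, so L

(1,4): W, (4,2): L, (5,1): L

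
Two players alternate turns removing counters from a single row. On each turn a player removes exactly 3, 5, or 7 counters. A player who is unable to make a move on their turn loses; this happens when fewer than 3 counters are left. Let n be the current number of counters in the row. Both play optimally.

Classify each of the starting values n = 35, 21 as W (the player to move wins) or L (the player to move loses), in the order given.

Build the W/L table. Terminal = L. A non-terminal position is W if it has a move to some L; otherwise it is L.
n=0: no move → L
n=1: no move → L
n=2: no move → L
n=3: reaches L-position 0 → W
n=4: reaches L-position 1 → W
n=5: reaches L-position 2 → W
n=6: reaches L-position 1 → W
n=7: reaches L-position 2 → W
n=8: reaches L-position 1 → W
n=9: reaches L-position 2 → W
n=10: only reaches 7(W), 5(W), 3(W), all W → L
n=11: only reaches 8(W), 6(W), 4(W), all W → L
n=12: only reaches 9(W), 7(W), 5(W), all W → L
n=13: reaches L-position 10 → W
n=14: reaches L-position 11 → W
n=15: reaches L-position 12 → W
n=16: reaches L-position 11 → W
n=17: reaches L-position 12 → W
n=18: reaches L-position 11 → W
n=19: reaches L-position 12 → W
n=20: only reaches 17(W), 15(W), 13(W), all W → L
n=21: only reaches 18(W), 16(W), 14(W), all W → L
n=22: only reaches 19(W), 17(W), 15(W), all W → L
n=23: reaches L-position 20 → W
n=24: reaches L-position 21 → W
n=25: reaches L-position 22 → W
n=26: reaches L-position 21 → W
n=27: reaches L-position 22 → W
n=28: reaches L-position 21 → W
n=29: reaches L-position 22 → W
n=30: only reaches 27(W), 25(W), 23(W), all W → L
n=31: only reaches 28(W), 26(W), 24(W), all W → L
n=32: only reaches 29(W), 27(W), 25(W), all W → L
n=33: reaches L-position 30 → W
n=34: reaches L-position 31 → W
n=35: reaches L-position 32 → W

35: W, 21: L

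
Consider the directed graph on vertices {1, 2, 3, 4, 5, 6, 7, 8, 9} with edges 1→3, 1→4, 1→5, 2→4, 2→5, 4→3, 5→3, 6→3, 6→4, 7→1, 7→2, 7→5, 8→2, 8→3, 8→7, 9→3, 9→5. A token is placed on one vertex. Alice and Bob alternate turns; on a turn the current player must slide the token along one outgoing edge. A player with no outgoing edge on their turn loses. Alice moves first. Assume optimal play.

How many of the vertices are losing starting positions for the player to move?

Use the standard recursion: the mover loses at a terminal position; elsewhere, the mover wins exactly when some move hands the opponent an L position.
Every edge goes from a vertex to one that appears earlier in the order 3, 4, 5, 2, 6, 9, 1, 7, 8, so processing vertices in that order labels each vertex after all of its successors.
3: no outgoing edge → L
4: →3(L), so W
5: →3(L), so W
2: →5(W), 4(W) — all W, so L
6: →3(L), so W
9: →3(L), so W
1: →3(L), so W
7: →2(L), so W
8: →2(L), so W
The L vertices are 2, 3; that is 2 in all.

2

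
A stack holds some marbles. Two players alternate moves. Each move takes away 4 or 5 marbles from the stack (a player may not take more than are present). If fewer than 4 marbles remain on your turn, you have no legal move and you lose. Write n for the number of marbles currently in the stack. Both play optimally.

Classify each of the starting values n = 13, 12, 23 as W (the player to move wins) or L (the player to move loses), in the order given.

Compute win/loss labels from the base case upward. A position with no move is L. Any other position is W if it can reach an L in one move, else L.
n=0: no move → L
n=1: no move → L
n=2: no move → L
n=3: no move → L
n=4: W (go to 0, an L position)
n=5: W (go to 1, an L position)
n=6: W (go to 2, an L position)
n=7: W (go to 3, an L position)
n=8: W (go to 3, an L position)
n=9: L (options 5(W), 4(W) are all W)
n=10: L (options 6(W), 5(W) are all W)
n=11: L (options 7(W), 6(W) are all W)
n=12: L (options 8(W), 7(W) are all W)
n=13: W (go to 9, an L position)
n=14: W (go to 10, an L position)
n=15: W (go to 11, an L position)
n=16: W (go to 12, an L position)
n=17: W (go to 12, an L position)
n=18: L (options 14(W), 13(W) are all W)
n=19: L (options 15(W), 14(W) are all W)
n=20: L (options 16(W), 15(W) are all W)
n=21: L (options 17(W), 16(W) are all W)
n=22: W (go to 18, an L position)
n=23: W (go to 19, an L position)

13: W, 12: L, 23: W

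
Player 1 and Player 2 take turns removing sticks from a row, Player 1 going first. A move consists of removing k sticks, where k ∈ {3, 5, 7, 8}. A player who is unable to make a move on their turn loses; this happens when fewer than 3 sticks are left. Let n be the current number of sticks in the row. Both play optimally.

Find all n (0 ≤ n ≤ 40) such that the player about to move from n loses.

0, 1, 2, 11, 12, 13, 22, 23, 24, 33, 34, 35

Classify positions by backward induction: terminal positions (no move available) are L. From any other position, the mover wins iff some move reaches an L.
n=0: no move → L
n=1: no move → L
n=2: no move → L
n=3: can move to 0, which is L ⇒ W
n=4: can move to 1, which is L ⇒ W
n=5: can move to 2, which is L ⇒ W
n=6: can move to 1, which is L ⇒ W
n=7: can move to 2, which is L ⇒ W
n=8: can move to 1, which is L ⇒ W
n=9: can move to 2, which is L ⇒ W
n=10: can move to 2, which is L ⇒ W
n=11: moves to 8(W), 6(W), 4(W), 3(W); every one is W ⇒ L
n=12: moves to 9(W), 7(W), 5(W), 4(W); every one is W ⇒ L
n=13: moves to 10(W), 8(W), 6(W), 5(W); every one is W ⇒ L
n=14: can move to 11, which is L ⇒ W
n=15: can move to 12, which is L ⇒ W
n=16: can move to 13, which is L ⇒ W
n=17: can move to 12, which is L ⇒ W
n=18: can move to 13, which is L ⇒ W
n=19: can move to 12, which is L ⇒ W
n=20: can move to 13, which is L ⇒ W
n=21: can move to 13, which is L ⇒ W
n=22: moves to 19(W), 17(W), 15(W), 14(W); every one is W ⇒ L
n=23: moves to 20(W), 18(W), 16(W), 15(W); every one is W ⇒ L
n=24: moves to 21(W), 19(W), 17(W), 16(W); every one is W ⇒ L
n=25: can move to 22, which is L ⇒ W
n=26: can move to 23, which is L ⇒ W
n=27: can move to 24, which is L ⇒ W
n=28: can move to 23, which is L ⇒ W
n=29: can move to 24, which is L ⇒ W
n=30: can move to 23, which is L ⇒ W
n=31: can move to 24, which is L ⇒ W
n=32: can move to 24, which is L ⇒ W
n=33: moves to 30(W), 28(W), 26(W), 25(W); every one is W ⇒ L
n=34: moves to 31(W), 29(W), 27(W), 26(W); every one is W ⇒ L
n=35: moves to 32(W), 30(W), 28(W), 27(W); every one is W ⇒ L
n=36: can move to 33, which is L ⇒ W
n=37: can move to 34, which is L ⇒ W
n=38: can move to 35, which is L ⇒ W
n=39: can move to 34, which is L ⇒ W
n=40: can move to 35, which is L ⇒ W
Reading off the rows marked L gives the requested list; there are 12 such values of n.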